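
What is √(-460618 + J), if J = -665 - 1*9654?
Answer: I*√470937 ≈ 686.25*I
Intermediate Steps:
J = -10319 (J = -665 - 9654 = -10319)
√(-460618 + J) = √(-460618 - 10319) = √(-470937) = I*√470937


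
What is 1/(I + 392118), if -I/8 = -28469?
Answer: 1/619870 ≈ 1.6132e-6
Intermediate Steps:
I = 227752 (I = -8*(-28469) = 227752)
1/(I + 392118) = 1/(227752 + 392118) = 1/619870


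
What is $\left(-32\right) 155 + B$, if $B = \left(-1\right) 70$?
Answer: $-5030$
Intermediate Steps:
$B = -70$
$\left(-32\right) 155 + B = \left(-32\right) 155 - 70 = -4960 - 70 = -5030$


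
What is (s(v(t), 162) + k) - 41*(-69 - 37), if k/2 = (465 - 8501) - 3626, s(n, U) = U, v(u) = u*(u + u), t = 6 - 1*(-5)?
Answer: -18816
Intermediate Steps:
t = 11 (t = 6 + 5 = 11)
v(u) = 2*u² (v(u) = u*(2*u) = 2*u²)
k = -23324 (k = 2*((465 - 8501) - 3626) = 2*(-8036 - 3626) = 2*(-11662) = -23324)
(s(v(t), 162) + k) - 41*(-69 - 37) = (162 - 23324) - 41*(-69 - 37) = -23162 - 41*(-106) = -23162 + 4346 = -18816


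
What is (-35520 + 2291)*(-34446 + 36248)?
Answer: -59878658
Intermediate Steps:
(-35520 + 2291)*(-34446 + 36248) = -33229*1802 = -59878658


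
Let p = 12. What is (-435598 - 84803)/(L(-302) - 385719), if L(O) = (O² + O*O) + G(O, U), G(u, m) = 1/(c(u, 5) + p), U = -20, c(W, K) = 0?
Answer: 892116/348533 ≈ 2.5596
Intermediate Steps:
G(u, m) = 1/12 (G(u, m) = 1/(0 + 12) = 1/12)
L(O) = 1/12 + 2*O² (L(O) = (O² + O*O) + 1/12 = (O² + O²) + 1/12 = 2*O² + 1/12 = 1/12 + 2*O²)
(-435598 - 84803)/(L(-302) - 385719) = (-435598 - 84803)/((1/12 + 2*(-302)²) - 385719) = -520401/((1/12 + 2*91204) - 385719) = -520401/((1/12 + 182408) - 385719) = -520401/(2188897/12 - 385719) = -520401/(-2439731/12) = -520401*(-12/2439731) = 892116/348533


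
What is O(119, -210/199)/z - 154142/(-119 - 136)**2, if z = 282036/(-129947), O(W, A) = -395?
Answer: 1098066286171/6113130300 ≈ 179.62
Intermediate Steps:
z = -282036/129947 (z = 282036*(-1/129947) = -282036/129947 ≈ -2.1704)
O(119, -210/199)/z - 154142/(-119 - 136)**2 = -395/(-282036/129947) - 154142/(-119 - 136)**2 = -395*(-129947/282036) - 154142/((-255)**2) = 51329065/282036 - 154142/65025 = 1098066286171/6113130300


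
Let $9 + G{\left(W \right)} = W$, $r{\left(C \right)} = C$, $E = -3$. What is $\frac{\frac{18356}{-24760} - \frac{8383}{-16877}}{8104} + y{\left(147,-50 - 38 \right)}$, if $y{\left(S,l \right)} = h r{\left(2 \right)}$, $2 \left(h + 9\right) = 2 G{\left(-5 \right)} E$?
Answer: $\frac{55876483758537}{846613777520} \approx 66.0$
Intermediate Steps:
$G{\left(W \right)} = -9 + W$
$h = 33$ ($h = -9 + \frac{2 \left(-9 - 5\right) \left(-3\right)}{2} = -9 + \frac{2 \left(-14\right) \left(-3\right)}{2} = -9 + \frac{\left(-28\right) \left(-3\right)}{2} = -9 + \frac{1}{2} \cdot 84 = -9 + 42 = 33$)
$y{\left(S,l \right)} = 66$ ($y{\left(S,l \right)} = 33 \cdot 2 = 66$)
$\frac{\frac{18356}{-24760} - \frac{8383}{-16877}}{8104} + y{\left(147,-50 - 38 \right)} = \frac{\frac{18356}{-24760} - \frac{8383}{-16877}}{8104} + 66 = \left(18356 \left(- \frac{1}{24760}\right) - - \frac{8383}{16877}\right) \frac{1}{8104} + 66 = \left(- \frac{4589}{6190} + \frac{8383}{16877}\right) \frac{1}{8104} + 66 = \left(- \frac{25557783}{104468630}\right) \frac{1}{8104} + 66 = - \frac{25557783}{846613777520} + 66 = \frac{55876483758537}{846613777520}$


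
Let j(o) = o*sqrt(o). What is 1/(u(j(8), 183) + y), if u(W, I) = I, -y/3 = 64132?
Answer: -1/192213 ≈ -5.2026e-6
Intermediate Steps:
y = -192396 (y = -3*64132 = -192396)
j(o) = o**(3/2)
1/(u(j(8), 183) + y) = 1/(183 - 192396) = 1/(-192213) = -1/192213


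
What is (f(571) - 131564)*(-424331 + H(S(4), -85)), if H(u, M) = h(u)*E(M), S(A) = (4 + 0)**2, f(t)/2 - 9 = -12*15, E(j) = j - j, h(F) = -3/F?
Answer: 55971804886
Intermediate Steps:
E(j) = 0
f(t) = -342 (f(t) = 18 + 2*(-12*15) = 18 + 2*(-180) = 18 - 360 = -342)
S(A) = 16 (S(A) = 4**2 = 16)
H(u, M) = 0 (H(u, M) = -3/u*0 = 0)
(f(571) - 131564)*(-424331 + H(S(4), -85)) = (-342 - 131564)*(-424331 + 0) = -131906*(-424331) = 55971804886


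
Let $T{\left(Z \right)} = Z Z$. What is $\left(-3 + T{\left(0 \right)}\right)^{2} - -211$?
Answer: $220$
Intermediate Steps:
$T{\left(Z \right)} = Z^{2}$
$\left(-3 + T{\left(0 \right)}\right)^{2} - -211 = \left(-3 + 0^{2}\right)^{2} - -211 = \left(-3 + 0\right)^{2} + 211 = \left(-3\right)^{2} + 211 = 9 + 211 = 220$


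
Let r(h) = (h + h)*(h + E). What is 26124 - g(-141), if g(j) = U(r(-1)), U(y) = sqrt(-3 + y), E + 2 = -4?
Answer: 26124 - sqrt(11) ≈ 26121.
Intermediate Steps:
E = -6 (E = -2 - 4 = -6)
r(h) = 2*h*(-6 + h) (r(h) = (h + h)*(h - 6) = (2*h)*(-6 + h) = 2*h*(-6 + h))
g(j) = sqrt(11) (g(j) = sqrt(-3 + 2*(-1)*(-6 - 1)) = sqrt(-3 + 2*(-1)*(-7)) = sqrt(-3 + 14) = sqrt(11))
26124 - g(-141) = 26124 - sqrt(11)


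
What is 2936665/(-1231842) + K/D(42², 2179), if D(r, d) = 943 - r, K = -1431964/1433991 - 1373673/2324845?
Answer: -2677095772590673141603/1123873261108883831130 ≈ -2.3820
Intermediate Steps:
K = -5298929064523/3333806806395 (K = -1431964*1/1433991 - 1373673*1/2324845 = -1431964/1433991 - 1373673/2324845 = -5298929064523/3333806806395 ≈ -1.5895)
2936665/(-1231842) + K/D(42², 2179) = 2936665/(-1231842) - 5298929064523/(3333806806395*(943 - 1*42²)) = 2936665*(-1/1231842) - 5298929064523/(3333806806395*(943 - 1*1764)) = -2936665/1231842 - 5298929064523/(3333806806395*(943 - 1764)) = -2936665/1231842 - 5298929064523/3333806806395/(-821) = -2936665/1231842 - 5298929064523/3333806806395*(-1/821) = -2936665/1231842 + 5298929064523/2737055388050295 = -2677095772590673141603/1123873261108883831130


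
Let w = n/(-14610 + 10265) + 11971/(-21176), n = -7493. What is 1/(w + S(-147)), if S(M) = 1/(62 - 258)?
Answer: 4508476280/5203228447 ≈ 0.86648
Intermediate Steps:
S(M) = -1/196 (S(M) = 1/(-196) = -1/196)
w = 106657773/92009720 (w = -7493/(-14610 + 10265) + 11971/(-21176) = -7493/(-4345) + 11971*(-1/21176) = -7493*(-1/4345) - 11971/21176 = 7493/4345 - 11971/21176 = 106657773/92009720 ≈ 1.1592)
1/(w + S(-147)) = 1/(106657773/92009720 - 1/196) = 1/(5203228447/4508476280) = 4508476280/5203228447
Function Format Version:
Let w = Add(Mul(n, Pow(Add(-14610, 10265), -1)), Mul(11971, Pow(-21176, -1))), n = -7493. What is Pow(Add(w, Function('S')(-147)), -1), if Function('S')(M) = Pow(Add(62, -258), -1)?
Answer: Rational(4508476280, 5203228447) ≈ 0.86648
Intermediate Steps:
Function('S')(M) = Rational(-1, 196) (Function('S')(M) = Pow(-196, -1) = Rational(-1, 196))
w = Rational(106657773, 92009720) (w = Add(Mul(-7493, Pow(Add(-14610, 10265), -1)), Mul(11971, Pow(-21176, -1))) = Add(Mul(-7493, Pow(-4345, -1)), Mul(11971, Rational(-1, 21176))) = Add(Mul(-7493, Rational(-1, 4345)), Rational(-11971, 21176)) = Add(Rational(7493, 4345), Rational(-11971, 21176)) = Rational(106657773, 92009720) ≈ 1.1592)
Pow(Add(w, Function('S')(-147)), -1) = Pow(Add(Rational(106657773, 92009720), Rational(-1, 196)), -1) = Pow(Rational(5203228447, 4508476280), -1) = Rational(4508476280, 5203228447)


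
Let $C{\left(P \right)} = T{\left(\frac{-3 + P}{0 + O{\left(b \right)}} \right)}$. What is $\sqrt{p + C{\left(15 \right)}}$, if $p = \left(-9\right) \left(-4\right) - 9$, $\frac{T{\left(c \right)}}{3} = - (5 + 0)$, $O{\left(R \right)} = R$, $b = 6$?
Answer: $2 \sqrt{3} \approx 3.4641$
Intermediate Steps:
$T{\left(c \right)} = -15$ ($T{\left(c \right)} = 3 \left(- (5 + 0)\right) = 3 \left(\left(-1\right) 5\right) = 3 \left(-5\right) = -15$)
$C{\left(P \right)} = -15$
$p = 27$ ($p = 36 - 9 = 27$)
$\sqrt{p + C{\left(15 \right)}} = \sqrt{27 - 15} = \sqrt{12} = 2 \sqrt{3}$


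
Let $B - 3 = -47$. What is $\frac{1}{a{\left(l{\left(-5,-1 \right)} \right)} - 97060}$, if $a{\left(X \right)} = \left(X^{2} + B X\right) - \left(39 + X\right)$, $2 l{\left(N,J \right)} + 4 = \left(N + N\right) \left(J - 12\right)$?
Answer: $- \frac{1}{95965} \approx -1.042 \cdot 10^{-5}$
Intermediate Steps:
$B = -44$ ($B = 3 - 47 = -44$)
$l{\left(N,J \right)} = -2 + N \left(-12 + J\right)$ ($l{\left(N,J \right)} = -2 + \frac{\left(N + N\right) \left(J - 12\right)}{2} = -2 + \frac{2 N \left(-12 + J\right)}{2} = -2 + N \left(-12 + J\right)$)
$a{\left(X \right)} = -39 + X^{2} - 45 X$ ($a{\left(X \right)} = \left(X^{2} - 44 X\right) - \left(39 + X\right) = -39 + X^{2} - 45 X$)
$\frac{1}{a{\left(l{\left(-5,-1 \right)} \right)} - 97060} = \frac{1}{\left(-39 + \left(-2 - -60 - -5\right)^{2} - 45 \left(-2 - -60 - -5\right)\right) - 97060} = \frac{1}{\left(-39 + \left(-2 + 60 + 5\right)^{2} - 45 \left(-2 + 60 + 5\right)\right) - 97060} = \frac{1}{\left(-39 + 63^{2} - 2835\right) - 97060} = \frac{1}{\left(-39 + 3969 - 2835\right) - 97060} = \frac{1}{1095 - 97060} = \frac{1}{-95965} = - \frac{1}{95965}$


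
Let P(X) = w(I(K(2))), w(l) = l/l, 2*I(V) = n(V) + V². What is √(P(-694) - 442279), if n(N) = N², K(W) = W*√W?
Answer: 3*I*√49142 ≈ 665.04*I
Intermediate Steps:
K(W) = W^(3/2)
I(V) = V² (I(V) = (V² + V²)/2 = (2*V²)/2 = V²)
w(l) = 1
P(X) = 1
√(P(-694) - 442279) = √(1 - 442279) = √(-442278) = 3*I*√49142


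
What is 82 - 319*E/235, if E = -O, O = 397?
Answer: 145913/235 ≈ 620.91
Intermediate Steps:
E = -397 (E = -1*397 = -397)
82 - 319*E/235 = 82 - (-126643)/235 = 82 - 319*(-397/235) = 82 + 126643/235 = 145913/235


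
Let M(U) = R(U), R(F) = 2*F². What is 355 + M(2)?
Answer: 363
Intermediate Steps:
M(U) = 2*U²
355 + M(2) = 355 + 2*2² = 355 + 2*4 = 355 + 8 = 363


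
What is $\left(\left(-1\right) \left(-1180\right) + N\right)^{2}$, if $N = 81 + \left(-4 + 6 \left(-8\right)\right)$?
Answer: $1461681$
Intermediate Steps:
$N = 29$ ($N = 81 - 52 = 29$)
$\left(\left(-1\right) \left(-1180\right) + N\right)^{2} = \left(\left(-1\right) \left(-1180\right) + 29\right)^{2} = \left(1180 + 29\right)^{2} = 1209^{2} = 1461681$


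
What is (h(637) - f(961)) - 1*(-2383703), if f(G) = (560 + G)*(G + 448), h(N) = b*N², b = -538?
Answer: -218063108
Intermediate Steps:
h(N) = -538*N²
f(G) = (448 + G)*(560 + G) (f(G) = (560 + G)*(448 + G) = (448 + G)*(560 + G))
(h(637) - f(961)) - 1*(-2383703) = (-538*637² - (250880 + 961² + 1008*961)) - 1*(-2383703) = (-538*405769 - (250880 + 923521 + 968688)) + 2383703 = (-218303722 - 1*2143089) + 2383703 = (-218303722 - 2143089) + 2383703 = -220446811 + 2383703 = -218063108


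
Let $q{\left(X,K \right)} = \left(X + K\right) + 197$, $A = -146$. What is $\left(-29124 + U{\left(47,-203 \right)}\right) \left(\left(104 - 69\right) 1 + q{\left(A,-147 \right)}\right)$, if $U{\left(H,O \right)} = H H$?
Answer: $1641815$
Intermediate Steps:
$U{\left(H,O \right)} = H^{2}$
$q{\left(X,K \right)} = 197 + K + X$ ($q{\left(X,K \right)} = \left(K + X\right) + 197 = 197 + K + X$)
$\left(-29124 + U{\left(47,-203 \right)}\right) \left(\left(104 - 69\right) 1 + q{\left(A,-147 \right)}\right) = \left(-29124 + 47^{2}\right) \left(\left(104 - 69\right) 1 - 96\right) = \left(-29124 + 2209\right) \left(35 \cdot 1 - 96\right) = - 26915 \left(35 - 96\right) = \left(-26915\right) \left(-61\right) = 1641815$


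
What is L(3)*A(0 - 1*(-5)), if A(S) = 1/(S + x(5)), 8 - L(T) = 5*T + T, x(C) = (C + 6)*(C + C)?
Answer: -2/23 ≈ -0.086957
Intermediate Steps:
x(C) = 2*C*(6 + C) (x(C) = (6 + C)*(2*C) = 2*C*(6 + C))
L(T) = 8 - 6*T (L(T) = 8 - (5*T + T) = 8 - 6*T)
A(S) = 1/(110 + S) (A(S) = 1/(S + 2*5*(6 + 5)) = 1/(S + 2*5*11) = 1/(S + 110) = 1/(110 + S))
L(3)*A(0 - 1*(-5)) = (8 - 6*3)/(110 + (0 - 1*(-5))) = (8 - 18)/(110 + (0 + 5)) = -10/(110 + 5) = -10/115 = -10*1/115 = -2/23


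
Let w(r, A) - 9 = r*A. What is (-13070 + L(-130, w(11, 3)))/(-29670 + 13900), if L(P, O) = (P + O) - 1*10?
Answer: 6584/7885 ≈ 0.83500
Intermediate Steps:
w(r, A) = 9 + A*r (w(r, A) = 9 + r*A = 9 + A*r)
L(P, O) = -10 + O + P (L(P, O) = (O + P) - 10 = -10 + O + P)
(-13070 + L(-130, w(11, 3)))/(-29670 + 13900) = (-13070 + (-10 + (9 + 3*11) - 130))/(-29670 + 13900) = (-13070 + (-10 + (9 + 33) - 130))/(-15770) = (-13070 + (-10 + 42 - 130))*(-1/15770) = (-13070 - 98)*(-1/15770) = -13168*(-1/15770) = 6584/7885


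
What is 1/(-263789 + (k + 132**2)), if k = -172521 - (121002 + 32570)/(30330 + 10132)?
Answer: -20231/8474559452 ≈ -2.3873e-6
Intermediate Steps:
k = -3490349137/20231 (k = -172521 - 153572/40462 = -172521 - 1*76786/20231 = -172521 - 76786/20231 = -3490349137/20231 ≈ -1.7252e+5)
1/(-263789 + (k + 132**2)) = 1/(-263789 + (-3490349137/20231 + 132**2)) = 1/(-263789 + (-3490349137/20231 + 17424)) = 1/(-263789 - 3137844193/20231) = 1/(-8474559452/20231) = -20231/8474559452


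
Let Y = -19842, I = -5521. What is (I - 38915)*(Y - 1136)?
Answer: 932178408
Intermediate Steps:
(I - 38915)*(Y - 1136) = (-5521 - 38915)*(-19842 - 1136) = -44436*(-20978) = 932178408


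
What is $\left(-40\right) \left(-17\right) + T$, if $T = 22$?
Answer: $702$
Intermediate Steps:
$\left(-40\right) \left(-17\right) + T = \left(-40\right) \left(-17\right) + 22 = 680 + 22 = 702$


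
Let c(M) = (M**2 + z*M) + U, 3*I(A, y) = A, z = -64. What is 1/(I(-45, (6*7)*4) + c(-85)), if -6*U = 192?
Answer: 1/12618 ≈ 7.9252e-5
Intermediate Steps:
U = -32 (U = -1/6*192 = -32)
I(A, y) = A/3
c(M) = -32 + M**2 - 64*M (c(M) = (M**2 - 64*M) - 32 = -32 + M**2 - 64*M)
1/(I(-45, (6*7)*4) + c(-85)) = 1/((1/3)*(-45) + (-32 + (-85)**2 - 64*(-85))) = 1/(-15 + (-32 + 7225 + 5440)) = 1/(-15 + 12633) = 1/12618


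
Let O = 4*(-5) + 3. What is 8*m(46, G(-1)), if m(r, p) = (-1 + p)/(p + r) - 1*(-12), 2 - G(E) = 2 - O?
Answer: 2640/29 ≈ 91.034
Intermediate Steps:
O = -17 (O = -20 + 3 = -17)
G(E) = -17 (G(E) = 2 - (2 - 1*(-17)) = 2 - (2 + 17) = 2 - 1*19 = 2 - 19 = -17)
m(r, p) = 12 + (-1 + p)/(p + r) (m(r, p) = (-1 + p)/(p + r) + 12 = 12 + (-1 + p)/(p + r))
8*m(46, G(-1)) = 8*((-1 + 12*46 + 13*(-17))/(-17 + 46)) = 8*((-1 + 552 - 221)/29) = 8*((1/29)*330) = 8*(330/29) = 2640/29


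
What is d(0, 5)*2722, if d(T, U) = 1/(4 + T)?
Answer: 1361/2 ≈ 680.50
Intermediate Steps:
d(0, 5)*2722 = 2722/(4 + 0) = 2722/4 = (¼)*2722 = 1361/2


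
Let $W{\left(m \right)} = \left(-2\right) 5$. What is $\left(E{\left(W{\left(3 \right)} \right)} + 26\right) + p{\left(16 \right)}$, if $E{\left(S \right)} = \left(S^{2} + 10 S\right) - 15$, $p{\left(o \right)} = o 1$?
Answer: $27$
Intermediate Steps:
$W{\left(m \right)} = -10$
$p{\left(o \right)} = o$
$E{\left(S \right)} = -15 + S^{2} + 10 S$
$\left(E{\left(W{\left(3 \right)} \right)} + 26\right) + p{\left(16 \right)} = \left(\left(-15 + \left(-10\right)^{2} + 10 \left(-10\right)\right) + 26\right) + 16 = \left(\left(-15 + 100 - 100\right) + 26\right) + 16 = \left(-15 + 26\right) + 16 = 11 + 16 = 27$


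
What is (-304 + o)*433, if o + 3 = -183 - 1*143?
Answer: -274089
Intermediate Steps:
o = -329 (o = -3 + (-183 - 1*143) = -3 + (-183 - 143) = -3 - 326 = -329)
(-304 + o)*433 = (-304 - 329)*433 = -633*433 = -274089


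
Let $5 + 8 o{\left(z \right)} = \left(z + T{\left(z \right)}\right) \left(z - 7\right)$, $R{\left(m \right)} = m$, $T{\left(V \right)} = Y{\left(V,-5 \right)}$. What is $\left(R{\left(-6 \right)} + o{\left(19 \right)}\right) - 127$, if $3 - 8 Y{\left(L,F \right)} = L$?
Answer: $- \frac{865}{8} \approx -108.13$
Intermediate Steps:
$Y{\left(L,F \right)} = \frac{3}{8} - \frac{L}{8}$
$T{\left(V \right)} = \frac{3}{8} - \frac{V}{8}$
$o{\left(z \right)} = - \frac{5}{8} + \frac{\left(-7 + z\right) \left(\frac{3}{8} + \frac{7 z}{8}\right)}{8}$ ($o{\left(z \right)} = - \frac{5}{8} + \frac{\left(z - \left(- \frac{3}{8} + \frac{z}{8}\right)\right) \left(z - 7\right)}{8} = - \frac{5}{8} + \frac{\left(\frac{3}{8} + \frac{7 z}{8}\right) \left(-7 + z\right)}{8} = - \frac{5}{8} + \frac{\left(-7 + z\right) \left(\frac{3}{8} + \frac{7 z}{8}\right)}{8}$)
$\left(R{\left(-6 \right)} + o{\left(19 \right)}\right) - 127 = \left(-6 - \left(\frac{935}{64} - \frac{2527}{64}\right)\right) - 127 = \left(-6 - - \frac{199}{8}\right) - 127 = \left(-6 + \frac{199}{8}\right) - 127 = \frac{151}{8} - 127 = - \frac{865}{8}$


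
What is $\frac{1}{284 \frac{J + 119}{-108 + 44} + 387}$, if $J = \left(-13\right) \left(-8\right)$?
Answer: $- \frac{16}{9641} \approx -0.0016596$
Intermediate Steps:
$J = 104$
$\frac{1}{284 \frac{J + 119}{-108 + 44} + 387} = \frac{1}{284 \frac{104 + 119}{-108 + 44} + 387} = \frac{1}{284 \frac{223}{-64} + 387} = \frac{1}{284 \cdot 223 \left(- \frac{1}{64}\right) + 387} = \frac{1}{284 \left(- \frac{223}{64}\right) + 387} = \frac{1}{- \frac{15833}{16} + 387} = \frac{1}{- \frac{9641}{16}} = - \frac{16}{9641}$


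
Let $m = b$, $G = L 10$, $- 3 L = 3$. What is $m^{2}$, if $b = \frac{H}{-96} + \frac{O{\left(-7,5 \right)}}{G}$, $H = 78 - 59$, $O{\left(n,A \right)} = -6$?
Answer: $\frac{37249}{230400} \approx 0.16167$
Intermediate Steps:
$L = -1$ ($L = \left(- \frac{1}{3}\right) 3 = -1$)
$G = -10$ ($G = \left(-1\right) 10 = -10$)
$H = 19$ ($H = 78 - 59 = 19$)
$b = \frac{193}{480}$ ($b = \frac{19}{-96} - \frac{6}{-10} = 19 \left(- \frac{1}{96}\right) - - \frac{3}{5} = - \frac{19}{96} + \frac{3}{5} = \frac{193}{480} \approx 0.40208$)
$m = \frac{193}{480} \approx 0.40208$
$m^{2} = \left(\frac{193}{480}\right)^{2} = \frac{37249}{230400}$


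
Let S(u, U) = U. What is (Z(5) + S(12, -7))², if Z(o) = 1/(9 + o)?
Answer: 9409/196 ≈ 48.005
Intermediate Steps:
(Z(5) + S(12, -7))² = (1/(9 + 5) - 7)² = (1/14 - 7)² = (-97/14)² = 9409/196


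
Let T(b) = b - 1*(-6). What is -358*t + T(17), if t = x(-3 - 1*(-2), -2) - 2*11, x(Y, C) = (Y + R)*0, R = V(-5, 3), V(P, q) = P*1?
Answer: 7899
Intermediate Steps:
V(P, q) = P
R = -5
T(b) = 6 + b (T(b) = b + 6 = 6 + b)
x(Y, C) = 0 (x(Y, C) = (Y - 5)*0 = (-5 + Y)*0 = 0)
t = -22 (t = 0 - 2*11 = 0 - 22 = -22)
-358*t + T(17) = -358*(-22) + (6 + 17) = 7876 + 23 = 7899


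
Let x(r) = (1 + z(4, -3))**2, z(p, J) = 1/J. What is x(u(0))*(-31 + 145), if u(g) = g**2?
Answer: 152/3 ≈ 50.667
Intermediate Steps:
x(r) = 4/9 (x(r) = (1 + 1/(-3))**2 = (1 - 1/3)**2 = (2/3)**2 = 4/9)
x(u(0))*(-31 + 145) = 4*(-31 + 145)/9 = (4/9)*114 = 152/3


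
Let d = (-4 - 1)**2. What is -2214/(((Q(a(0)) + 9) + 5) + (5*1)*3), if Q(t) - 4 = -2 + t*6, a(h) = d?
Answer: -2214/181 ≈ -12.232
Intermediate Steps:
d = 25 (d = (-5)**2 = 25)
a(h) = 25
Q(t) = 2 + 6*t (Q(t) = 4 + (-2 + t*6) = 4 + (-2 + 6*t) = 2 + 6*t)
-2214/(((Q(a(0)) + 9) + 5) + (5*1)*3) = -2214/((((2 + 6*25) + 9) + 5) + (5*1)*3) = -2214/((((2 + 150) + 9) + 5) + 5*3) = -2214/(((152 + 9) + 5) + 15) = -2214/((161 + 5) + 15) = -2214/(166 + 15) = -2214/181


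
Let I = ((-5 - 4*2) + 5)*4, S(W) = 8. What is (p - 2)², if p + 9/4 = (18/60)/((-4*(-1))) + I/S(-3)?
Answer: 106929/1600 ≈ 66.831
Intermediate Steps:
I = -32 (I = ((-5 - 8) + 5)*4 = (-13 + 5)*4 = -8*4 = -32)
p = -247/40 (p = -9/4 + ((18/60)/((-4*(-1))) - 32/8) = -9/4 + ((18*(1/60))/4 - 32*⅛) = -9/4 + ((3/10)*(¼) - 4) = -9/4 + (3/40 - 4) = -9/4 - 157/40 = -247/40 ≈ -6.1750)
(p - 2)² = (-247/40 - 2)² = (-327/40)² = 106929/1600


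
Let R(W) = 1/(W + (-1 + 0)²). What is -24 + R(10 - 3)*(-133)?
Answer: -325/8 ≈ -40.625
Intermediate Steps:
R(W) = 1/(1 + W) (R(W) = 1/(W + (-1)²) = 1/(W + 1) = 1/(1 + W))
-24 + R(10 - 3)*(-133) = -24 - 133/(1 + (10 - 3)) = -24 - 133/(1 + 7) = -24 - 133/8 = -325/8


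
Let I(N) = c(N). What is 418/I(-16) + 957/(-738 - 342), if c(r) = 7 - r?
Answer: 143143/8280 ≈ 17.288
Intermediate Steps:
I(N) = 7 - N
418/I(-16) + 957/(-738 - 342) = 418/(7 - 1*(-16)) + 957/(-738 - 342) = 418/(7 + 16) + 957/(-1080) = 418/23 + 957*(-1/1080) = 418*(1/23) - 319/360 = 418/23 - 319/360 = 143143/8280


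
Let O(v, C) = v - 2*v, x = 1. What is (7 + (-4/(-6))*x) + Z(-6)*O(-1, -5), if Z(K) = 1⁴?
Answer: 26/3 ≈ 8.6667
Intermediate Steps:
O(v, C) = -v
Z(K) = 1
(7 + (-4/(-6))*x) + Z(-6)*O(-1, -5) = (7 - 4/(-6)*1) + 1*(-1*(-1)) = (7 - 4*(-⅙)*1) + 1*1 = (7 + (⅔)*1) + 1 = (7 + ⅔) + 1 = 23/3 + 1 = 26/3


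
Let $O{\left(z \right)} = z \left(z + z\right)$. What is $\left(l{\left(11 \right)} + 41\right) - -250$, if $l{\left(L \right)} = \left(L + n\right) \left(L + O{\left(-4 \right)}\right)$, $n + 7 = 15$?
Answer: $1108$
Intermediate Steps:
$n = 8$ ($n = -7 + 15 = 8$)
$O{\left(z \right)} = 2 z^{2}$ ($O{\left(z \right)} = z 2 z = 2 z^{2}$)
$l{\left(L \right)} = \left(8 + L\right) \left(32 + L\right)$ ($l{\left(L \right)} = \left(L + 8\right) \left(L + 2 \left(-4\right)^{2}\right) = \left(8 + L\right) \left(L + 2 \cdot 16\right) = \left(8 + L\right) \left(L + 32\right) = \left(8 + L\right) \left(32 + L\right)$)
$\left(l{\left(11 \right)} + 41\right) - -250 = \left(\left(256 + 11^{2} + 40 \cdot 11\right) + 41\right) - -250 = \left(\left(256 + 121 + 440\right) + 41\right) + 250 = \left(817 + 41\right) + 250 = 858 + 250 = 1108$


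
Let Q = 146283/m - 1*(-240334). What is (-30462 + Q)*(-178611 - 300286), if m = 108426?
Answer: -3632549918228745/36142 ≈ -1.0051e+11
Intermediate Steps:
Q = 8686200189/36142 (Q = 146283/108426 - 1*(-240334) = 146283*(1/108426) + 240334 = 48761/36142 + 240334 = 8686200189/36142 ≈ 2.4034e+5)
(-30462 + Q)*(-178611 - 300286) = (-30462 + 8686200189/36142)*(-178611 - 300286) = (7585242585/36142)*(-478897) = -3632549918228745/36142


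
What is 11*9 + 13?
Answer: 112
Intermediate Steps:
11*9 + 13 = 99 + 13 = 112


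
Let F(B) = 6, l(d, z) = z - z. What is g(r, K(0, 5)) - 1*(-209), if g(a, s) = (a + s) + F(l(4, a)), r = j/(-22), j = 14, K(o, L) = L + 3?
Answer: 2446/11 ≈ 222.36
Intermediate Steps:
l(d, z) = 0
K(o, L) = 3 + L
r = -7/11 (r = 14/(-22) = 14*(-1/22) = -7/11 ≈ -0.63636)
g(a, s) = 6 + a + s (g(a, s) = (a + s) + 6 = 6 + a + s)
g(r, K(0, 5)) - 1*(-209) = (6 - 7/11 + (3 + 5)) - 1*(-209) = (6 - 7/11 + 8) + 209 = 147/11 + 209 = 2446/11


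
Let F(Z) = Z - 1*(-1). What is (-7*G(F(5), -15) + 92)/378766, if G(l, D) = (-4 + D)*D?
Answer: -1903/378766 ≈ -0.0050242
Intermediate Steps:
F(Z) = 1 + Z (F(Z) = Z + 1 = 1 + Z)
G(l, D) = D*(-4 + D)
(-7*G(F(5), -15) + 92)/378766 = (-(-105)*(-4 - 15) + 92)/378766 = (-(-105)*(-19) + 92)*(1/378766) = (-7*285 + 92)*(1/378766) = (-1995 + 92)*(1/378766) = -1903*1/378766 = -1903/378766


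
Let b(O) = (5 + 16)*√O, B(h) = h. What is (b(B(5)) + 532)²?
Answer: 285229 + 22344*√5 ≈ 3.3519e+5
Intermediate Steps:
b(O) = 21*√O
(b(B(5)) + 532)² = (21*√5 + 532)² = (532 + 21*√5)²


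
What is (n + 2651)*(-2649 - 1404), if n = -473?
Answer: -8827434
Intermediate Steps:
(n + 2651)*(-2649 - 1404) = (-473 + 2651)*(-2649 - 1404) = 2178*(-4053) = -8827434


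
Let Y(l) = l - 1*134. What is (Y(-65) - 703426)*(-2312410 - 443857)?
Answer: 1939378367875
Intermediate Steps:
Y(l) = -134 + l (Y(l) = l - 134 = -134 + l)
(Y(-65) - 703426)*(-2312410 - 443857) = ((-134 - 65) - 703426)*(-2312410 - 443857) = (-199 - 703426)*(-2756267) = -703625*(-2756267) = 1939378367875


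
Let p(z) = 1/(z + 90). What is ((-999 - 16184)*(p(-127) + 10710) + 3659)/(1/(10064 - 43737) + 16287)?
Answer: -114638968231006/10145994775 ≈ -11299.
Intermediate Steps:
p(z) = 1/(90 + z)
((-999 - 16184)*(p(-127) + 10710) + 3659)/(1/(10064 - 43737) + 16287) = ((-999 - 16184)*(1/(90 - 127) + 10710) + 3659)/(1/(10064 - 43737) + 16287) = (-17183*(1/(-37) + 10710) + 3659)/(1/(-33673) + 16287) = (-17183*(-1/37 + 10710) + 3659)/(-1/33673 + 16287) = (-17183*396269/37 + 3659)/(548432150/33673) = (-6809090227/37 + 3659)*(33673/548432150) = -6808954844/37*33673/548432150 = -114638968231006/10145994775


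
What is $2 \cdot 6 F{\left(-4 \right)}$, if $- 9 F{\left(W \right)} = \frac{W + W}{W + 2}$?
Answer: $- \frac{16}{3} \approx -5.3333$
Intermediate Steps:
$F{\left(W \right)} = - \frac{2 W}{9 \left(2 + W\right)}$ ($F{\left(W \right)} = - \frac{\left(W + W\right) \frac{1}{W + 2}}{9} = - \frac{2 W \frac{1}{2 + W}}{9} = - \frac{2 W}{9 \left(2 + W\right)}$)
$2 \cdot 6 F{\left(-4 \right)} = 2 \cdot 6 \left(\left(-2\right) \left(-4\right) \frac{1}{18 + 9 \left(-4\right)}\right) = 12 \left(\left(-2\right) \left(-4\right) \frac{1}{18 - 36}\right) = 12 \left(\left(-2\right) \left(-4\right) \frac{1}{-18}\right) = 12 \left(\left(-2\right) \left(-4\right) \left(- \frac{1}{18}\right)\right) = 12 \left(- \frac{4}{9}\right) = - \frac{16}{3}$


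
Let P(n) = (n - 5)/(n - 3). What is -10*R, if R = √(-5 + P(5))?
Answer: -10*I*√5 ≈ -22.361*I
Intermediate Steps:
P(n) = (-5 + n)/(-3 + n)
R = I*√5 (R = √(-5 + (-5 + 5)/(-3 + 5)) = √(-5 + 0/2) = √(-5 + (½)*0) = √(-5 + 0) = √(-5) = I*√5 ≈ 2.2361*I)
-10*R = -10*I*√5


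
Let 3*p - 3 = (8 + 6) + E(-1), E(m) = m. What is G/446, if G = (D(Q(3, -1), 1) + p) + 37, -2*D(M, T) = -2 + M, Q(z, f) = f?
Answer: 263/2676 ≈ 0.098281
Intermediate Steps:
D(M, T) = 1 - M/2 (D(M, T) = -(-2 + M)/2 = 1 - M/2)
p = 16/3 (p = 1 + ((8 + 6) - 1)/3 = 1 + (14 - 1)/3 = 1 + (⅓)*13 = 1 + 13/3 = 16/3 ≈ 5.3333)
G = 263/6 (G = ((1 - ½*(-1)) + 16/3) + 37 = ((1 + ½) + 16/3) + 37 = (3/2 + 16/3) + 37 = 41/6 + 37 = 263/6 ≈ 43.833)
G/446 = (263/6)/446 = (263/6)*(1/446) = 263/2676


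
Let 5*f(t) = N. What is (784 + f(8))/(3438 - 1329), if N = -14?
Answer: 1302/3515 ≈ 0.37041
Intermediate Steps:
f(t) = -14/5 (f(t) = (1/5)*(-14) = -14/5)
(784 + f(8))/(3438 - 1329) = (784 - 14/5)/(3438 - 1329) = (3906/5)/2109 = (3906/5)*(1/2109) = 1302/3515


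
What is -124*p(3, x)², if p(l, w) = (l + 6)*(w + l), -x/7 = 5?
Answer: -10285056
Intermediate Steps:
x = -35 (x = -7*5 = -35)
p(l, w) = (6 + l)*(l + w)
-124*p(3, x)² = -124*(3² + 6*3 + 6*(-35) + 3*(-35))² = -124*(9 + 18 - 210 - 105)² = -124*(-288)² = -124*82944 = -10285056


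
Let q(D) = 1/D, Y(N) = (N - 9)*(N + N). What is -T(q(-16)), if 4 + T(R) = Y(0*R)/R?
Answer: 4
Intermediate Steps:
Y(N) = 2*N*(-9 + N) (Y(N) = (-9 + N)*(2*N) = 2*N*(-9 + N))
T(R) = -4 (T(R) = -4 + (2*(0*R)*(-9 + 0*R))/R = -4 + (2*0*(-9 + 0))/R = -4 + (2*0*(-9))/R = -4 + 0/R = -4 + 0 = -4)
-T(q(-16)) = -1*(-4) = 4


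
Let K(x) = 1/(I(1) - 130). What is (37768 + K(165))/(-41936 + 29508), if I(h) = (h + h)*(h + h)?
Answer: -366059/120456 ≈ -3.0389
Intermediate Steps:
I(h) = 4*h² (I(h) = (2*h)*(2*h) = 4*h²)
K(x) = -1/126 (K(x) = 1/(4*1² - 130) = 1/(4*1 - 130) = 1/(4 - 130) = 1/(-126) = -1/126)
(37768 + K(165))/(-41936 + 29508) = (37768 - 1/126)/(-41936 + 29508) = (4758767/126)/(-12428) = (4758767/126)*(-1/12428) = -366059/120456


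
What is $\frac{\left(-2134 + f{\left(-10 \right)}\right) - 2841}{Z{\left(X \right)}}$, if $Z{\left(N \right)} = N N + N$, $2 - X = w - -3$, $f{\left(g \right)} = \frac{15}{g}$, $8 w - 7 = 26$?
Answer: $- \frac{318496}{1353} \approx -235.4$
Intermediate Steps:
$w = \frac{33}{8}$ ($w = \frac{7}{8} + \frac{1}{8} \cdot 26 = \frac{7}{8} + \frac{13}{4} = \frac{33}{8} \approx 4.125$)
$X = - \frac{41}{8}$ ($X = 2 - \left(\frac{33}{8} - -3\right) = 2 - \left(\frac{33}{8} + 3\right) = 2 - \frac{57}{8} = - \frac{41}{8} \approx -5.125$)
$Z{\left(N \right)} = N + N^{2}$ ($Z{\left(N \right)} = N^{2} + N = N + N^{2}$)
$\frac{\left(-2134 + f{\left(-10 \right)}\right) - 2841}{Z{\left(X \right)}} = \frac{\left(-2134 + \frac{15}{-10}\right) - 2841}{\left(- \frac{41}{8}\right) \left(1 - \frac{41}{8}\right)} = \frac{\left(-2134 + 15 \left(- \frac{1}{10}\right)\right) - 2841}{\left(- \frac{41}{8}\right) \left(- \frac{33}{8}\right)} = \frac{\left(-2134 - \frac{3}{2}\right) - 2841}{\frac{1353}{64}} = \left(- \frac{4271}{2} - 2841\right) \frac{64}{1353} = \left(- \frac{9953}{2}\right) \frac{64}{1353} = - \frac{318496}{1353}$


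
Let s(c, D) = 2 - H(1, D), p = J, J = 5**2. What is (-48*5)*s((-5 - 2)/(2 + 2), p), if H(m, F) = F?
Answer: 5520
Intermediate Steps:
J = 25
p = 25
s(c, D) = 2 - D
(-48*5)*s((-5 - 2)/(2 + 2), p) = (-48*5)*(2 - 1*25) = -240*(2 - 25) = -240*(-23) = 5520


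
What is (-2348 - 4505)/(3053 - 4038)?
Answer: 6853/985 ≈ 6.9574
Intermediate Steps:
(-2348 - 4505)/(3053 - 4038) = -6853/(-985) = -6853*(-1/985) = 6853/985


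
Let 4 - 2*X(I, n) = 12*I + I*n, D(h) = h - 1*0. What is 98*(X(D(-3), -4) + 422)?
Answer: 42728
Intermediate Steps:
D(h) = h (D(h) = h + 0 = h)
X(I, n) = 2 - 6*I - I*n/2 (X(I, n) = 2 - (12*I + I*n)/2 = 2 + (-6*I - I*n/2) = 2 - 6*I - I*n/2)
98*(X(D(-3), -4) + 422) = 98*((2 - 6*(-3) - ½*(-3)*(-4)) + 422) = 98*((2 + 18 - 6) + 422) = 98*(14 + 422) = 98*436 = 42728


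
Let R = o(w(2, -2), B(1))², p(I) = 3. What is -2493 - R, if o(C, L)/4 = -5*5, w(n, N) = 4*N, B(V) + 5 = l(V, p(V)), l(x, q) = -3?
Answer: -12493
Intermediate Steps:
B(V) = -8 (B(V) = -5 - 3 = -8)
o(C, L) = -100 (o(C, L) = 4*(-5*5) = 4*(-25) = -100)
R = 10000 (R = (-100)² = 10000)
-2493 - R = -2493 - 1*10000 = -2493 - 10000 = -12493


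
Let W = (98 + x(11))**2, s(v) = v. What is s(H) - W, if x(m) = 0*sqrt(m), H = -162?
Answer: -9766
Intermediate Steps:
x(m) = 0
W = 9604 (W = (98 + 0)**2 = 98**2 = 9604)
s(H) - W = -162 - 1*9604 = -162 - 9604 = -9766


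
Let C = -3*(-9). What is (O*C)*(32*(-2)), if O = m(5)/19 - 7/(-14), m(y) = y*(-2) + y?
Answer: -7776/19 ≈ -409.26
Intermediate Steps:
m(y) = -y (m(y) = -2*y + y = -y)
C = 27
O = 9/38 (O = -1*5/19 - 7/(-14) = -5*1/19 - 7*(-1/14) = -5/19 + ½ = 9/38 ≈ 0.23684)
(O*C)*(32*(-2)) = ((9/38)*27)*(32*(-2)) = (243/38)*(-64) = -7776/19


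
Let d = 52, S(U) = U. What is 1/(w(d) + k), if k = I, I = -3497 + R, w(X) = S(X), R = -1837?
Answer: -1/5282 ≈ -0.00018932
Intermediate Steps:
w(X) = X
I = -5334 (I = -3497 - 1837 = -5334)
k = -5334
1/(w(d) + k) = 1/(52 - 5334) = 1/(-5282) = -1/5282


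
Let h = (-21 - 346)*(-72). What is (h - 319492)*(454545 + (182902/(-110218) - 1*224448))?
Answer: -3716197229786296/55109 ≈ -6.7434e+10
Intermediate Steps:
h = 26424 (h = -367*(-72) = 26424)
(h - 319492)*(454545 + (182902/(-110218) - 1*224448)) = (26424 - 319492)*(454545 + (182902/(-110218) - 1*224448)) = -293068*(454545 + (182902*(-1/110218) - 224448)) = -293068*(454545 + (-91451/55109 - 224448)) = -293068*(454545 - 12369196283/55109) = -293068*12680324122/55109 = -3716197229786296/55109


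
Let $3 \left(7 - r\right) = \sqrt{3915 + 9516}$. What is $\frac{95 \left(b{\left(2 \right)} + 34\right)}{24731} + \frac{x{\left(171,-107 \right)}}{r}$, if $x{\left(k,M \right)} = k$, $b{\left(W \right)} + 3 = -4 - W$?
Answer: $- \frac{78525271}{107085230} - \frac{1881 \sqrt{111}}{4330} \approx -5.3101$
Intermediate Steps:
$b{\left(W \right)} = -7 - W$ ($b{\left(W \right)} = -3 - \left(4 + W\right) = -7 - W$)
$r = 7 - \frac{11 \sqrt{111}}{3}$ ($r = 7 - \frac{\sqrt{3915 + 9516}}{3} = 7 - \frac{\sqrt{13431}}{3} = 7 - \frac{11 \sqrt{111}}{3} \approx -31.631$)
$\frac{95 \left(b{\left(2 \right)} + 34\right)}{24731} + \frac{x{\left(171,-107 \right)}}{r} = \frac{95 \left(\left(-7 - 2\right) + 34\right)}{24731} + \frac{171}{7 - \frac{11 \sqrt{111}}{3}} = 95 \left(\left(-7 - 2\right) + 34\right) \frac{1}{24731} + \frac{171}{7 - \frac{11 \sqrt{111}}{3}} = 95 \left(-9 + 34\right) \frac{1}{24731} + \frac{171}{7 - \frac{11 \sqrt{111}}{3}} = 95 \cdot 25 \cdot \frac{1}{24731} + \frac{171}{7 - \frac{11 \sqrt{111}}{3}} = 2375 \cdot \frac{1}{24731} + \frac{171}{7 - \frac{11 \sqrt{111}}{3}} = \frac{2375}{24731} + \frac{171}{7 - \frac{11 \sqrt{111}}{3}}$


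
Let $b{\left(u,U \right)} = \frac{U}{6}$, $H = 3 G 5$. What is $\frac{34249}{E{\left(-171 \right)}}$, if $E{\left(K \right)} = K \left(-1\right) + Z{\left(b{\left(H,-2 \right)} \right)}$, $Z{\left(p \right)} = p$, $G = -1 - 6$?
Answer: $\frac{102747}{512} \approx 200.68$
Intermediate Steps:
$G = -7$ ($G = -1 - 6 = -7$)
$H = -105$ ($H = 3 \left(-7\right) 5 = \left(-21\right) 5 = -105$)
$b{\left(u,U \right)} = \frac{U}{6}$ ($b{\left(u,U \right)} = U \frac{1}{6} = \frac{U}{6}$)
$E{\left(K \right)} = - \frac{1}{3} - K$ ($E{\left(K \right)} = K \left(-1\right) + \frac{1}{6} \left(-2\right) = - K - \frac{1}{3} = - \frac{1}{3} - K$)
$\frac{34249}{E{\left(-171 \right)}} = \frac{34249}{- \frac{1}{3} - -171} = \frac{34249}{- \frac{1}{3} + 171} = \frac{34249}{\frac{512}{3}} = 34249 \cdot \frac{3}{512} = \frac{102747}{512}$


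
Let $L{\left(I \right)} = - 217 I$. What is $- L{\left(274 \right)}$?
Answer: $59458$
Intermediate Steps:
$- L{\left(274 \right)} = - \left(-217\right) 274 = \left(-1\right) \left(-59458\right) = 59458$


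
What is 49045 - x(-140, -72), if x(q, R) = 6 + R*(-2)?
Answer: 48895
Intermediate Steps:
x(q, R) = 6 - 2*R
49045 - x(-140, -72) = 49045 - (6 - 2*(-72)) = 49045 - (6 + 144) = 49045 - 1*150 = 49045 - 150 = 48895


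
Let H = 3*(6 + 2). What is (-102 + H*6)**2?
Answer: 1764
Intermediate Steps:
H = 24 (H = 3*8 = 24)
(-102 + H*6)**2 = (-102 + 24*6)**2 = (-102 + 144)**2 = 42**2 = 1764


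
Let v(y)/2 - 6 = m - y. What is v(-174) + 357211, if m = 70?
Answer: 357711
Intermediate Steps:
v(y) = 152 - 2*y (v(y) = 12 + 2*(70 - y) = 12 + (140 - 2*y) = 152 - 2*y)
v(-174) + 357211 = (152 - 2*(-174)) + 357211 = (152 + 348) + 357211 = 500 + 357211 = 357711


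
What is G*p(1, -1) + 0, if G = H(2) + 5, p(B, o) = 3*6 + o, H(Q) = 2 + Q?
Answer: 153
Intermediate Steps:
p(B, o) = 18 + o
G = 9 (G = (2 + 2) + 5 = 4 + 5 = 9)
G*p(1, -1) + 0 = 9*(18 - 1) + 0 = 9*17 + 0 = 153 + 0 = 153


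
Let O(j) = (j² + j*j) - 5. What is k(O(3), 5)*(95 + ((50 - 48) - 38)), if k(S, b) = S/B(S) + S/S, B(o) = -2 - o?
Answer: 118/15 ≈ 7.8667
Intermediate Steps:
O(j) = -5 + 2*j² (O(j) = (j² + j²) - 5 = 2*j² - 5 = -5 + 2*j²)
k(S, b) = 1 + S/(-2 - S) (k(S, b) = S/(-2 - S) + S/S = S/(-2 - S) + 1 = 1 + S/(-2 - S))
k(O(3), 5)*(95 + ((50 - 48) - 38)) = (2/(2 + (-5 + 2*3²)))*(95 + ((50 - 48) - 38)) = (2/(2 + (-5 + 2*9)))*(95 + (2 - 38)) = (2/(2 + (-5 + 18)))*(95 - 36) = (2/(2 + 13))*59 = (2/15)*59 = 118/15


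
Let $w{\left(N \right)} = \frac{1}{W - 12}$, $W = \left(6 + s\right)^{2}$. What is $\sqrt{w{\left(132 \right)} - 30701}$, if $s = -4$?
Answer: $\frac{i \sqrt{491218}}{4} \approx 175.22 i$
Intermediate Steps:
$W = 4$ ($W = \left(6 - 4\right)^{2} = 2^{2} = 4$)
$w{\left(N \right)} = - \frac{1}{8}$ ($w{\left(N \right)} = \frac{1}{4 - 12} = \frac{1}{-8} = - \frac{1}{8}$)
$\sqrt{w{\left(132 \right)} - 30701} = \sqrt{- \frac{1}{8} - 30701} = \sqrt{- \frac{245609}{8}} = \frac{i \sqrt{491218}}{4}$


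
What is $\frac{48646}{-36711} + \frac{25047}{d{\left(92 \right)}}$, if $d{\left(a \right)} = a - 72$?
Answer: $\frac{918527497}{734220} \approx 1251.0$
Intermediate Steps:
$d{\left(a \right)} = -72 + a$ ($d{\left(a \right)} = a - 72 = -72 + a$)
$\frac{48646}{-36711} + \frac{25047}{d{\left(92 \right)}} = \frac{48646}{-36711} + \frac{25047}{-72 + 92} = 48646 \left(- \frac{1}{36711}\right) + \frac{25047}{20} = - \frac{48646}{36711} + 25047 \cdot \frac{1}{20} = - \frac{48646}{36711} + \frac{25047}{20} = \frac{918527497}{734220}$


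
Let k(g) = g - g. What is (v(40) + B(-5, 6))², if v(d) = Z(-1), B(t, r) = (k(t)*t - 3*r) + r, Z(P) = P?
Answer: 169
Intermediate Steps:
k(g) = 0
B(t, r) = -2*r (B(t, r) = (0*t - 3*r) + r = (0 - 3*r) + r = -3*r + r = -2*r)
v(d) = -1
(v(40) + B(-5, 6))² = (-1 - 2*6)² = (-1 - 12)² = (-13)² = 169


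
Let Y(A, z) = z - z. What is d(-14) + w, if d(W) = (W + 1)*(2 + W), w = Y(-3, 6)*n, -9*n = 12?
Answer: 156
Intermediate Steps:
n = -4/3 (n = -⅑*12 = -4/3 ≈ -1.3333)
Y(A, z) = 0
w = 0 (w = 0*(-4/3) = 0)
d(W) = (1 + W)*(2 + W)
d(-14) + w = (2 + (-14)² + 3*(-14)) + 0 = (2 + 196 - 42) + 0 = 156 + 0 = 156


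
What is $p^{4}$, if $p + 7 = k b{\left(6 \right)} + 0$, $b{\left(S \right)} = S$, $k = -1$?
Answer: $28561$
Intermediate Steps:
$p = -13$ ($p = -7 + \left(\left(-1\right) 6 + 0\right) = -7 + \left(-6 + 0\right) = -7 - 6 = -13$)
$p^{4} = \left(-13\right)^{4} = 28561$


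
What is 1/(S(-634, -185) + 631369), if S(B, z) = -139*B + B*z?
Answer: 1/836785 ≈ 1.1951e-6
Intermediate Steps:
1/(S(-634, -185) + 631369) = 1/(-634*(-139 - 185) + 631369) = 1/(-634*(-324) + 631369) = 1/(205416 + 631369) = 1/836785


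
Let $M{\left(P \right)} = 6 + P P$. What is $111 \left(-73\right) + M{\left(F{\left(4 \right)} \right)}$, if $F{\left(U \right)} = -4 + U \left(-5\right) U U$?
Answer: $96879$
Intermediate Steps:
$F{\left(U \right)} = -4 - 5 U^{3}$ ($F{\left(U \right)} = -4 + - 5 U U U = -4 + - 5 U^{2} U = -4 - 5 U^{3}$)
$M{\left(P \right)} = 6 + P^{2}$
$111 \left(-73\right) + M{\left(F{\left(4 \right)} \right)} = 111 \left(-73\right) + \left(6 + \left(-4 - 5 \cdot 4^{3}\right)^{2}\right) = -8103 + \left(6 + \left(-4 - 320\right)^{2}\right) = -8103 + \left(6 + \left(-324\right)^{2}\right) = -8103 + \left(6 + 104976\right) = -8103 + 104982 = 96879$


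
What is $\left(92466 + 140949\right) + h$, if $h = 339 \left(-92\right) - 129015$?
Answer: $73212$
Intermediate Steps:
$h = -160203$ ($h = -31188 - 129015 = -160203$)
$\left(92466 + 140949\right) + h = \left(92466 + 140949\right) - 160203 = 233415 - 160203 = 73212$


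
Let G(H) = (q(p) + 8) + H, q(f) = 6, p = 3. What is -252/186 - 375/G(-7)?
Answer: -11919/217 ≈ -54.926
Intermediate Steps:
G(H) = 14 + H (G(H) = (6 + 8) + H = 14 + H)
-252/186 - 375/G(-7) = -252/186 - 375/(14 - 7) = -252*1/186 - 375/7 = -42/31 - 375*⅐ = -42/31 - 375/7 = -11919/217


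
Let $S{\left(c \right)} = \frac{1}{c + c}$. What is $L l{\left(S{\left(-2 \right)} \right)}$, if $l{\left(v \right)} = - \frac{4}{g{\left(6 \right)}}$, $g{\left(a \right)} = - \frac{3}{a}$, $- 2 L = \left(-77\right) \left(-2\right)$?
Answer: $-616$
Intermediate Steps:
$S{\left(c \right)} = \frac{1}{2 c}$
$L = -77$ ($L = - \frac{\left(-77\right) \left(-2\right)}{2} = \left(- \frac{1}{2}\right) 154 = -77$)
$l{\left(v \right)} = 8$ ($l{\left(v \right)} = - \frac{4}{\left(-3\right) \frac{1}{6}} = - \frac{4}{- \frac{1}{2}} = \left(-4\right) \left(-2\right) = 8$)
$L l{\left(S{\left(-2 \right)} \right)} = \left(-77\right) 8 = -616$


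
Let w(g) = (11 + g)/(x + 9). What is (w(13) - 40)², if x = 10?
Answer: 541696/361 ≈ 1500.5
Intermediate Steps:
w(g) = 11/19 + g/19 (w(g) = (11 + g)/(10 + 9) = (11 + g)/19 = (11 + g)*(1/19) = 11/19 + g/19)
(w(13) - 40)² = ((11/19 + (1/19)*13) - 40)² = ((11/19 + 13/19) - 40)² = (24/19 - 40)² = (-736/19)² = 541696/361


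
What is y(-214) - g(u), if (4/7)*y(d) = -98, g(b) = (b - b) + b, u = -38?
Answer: -267/2 ≈ -133.50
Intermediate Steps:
g(b) = b (g(b) = 0 + b = b)
y(d) = -343/2 (y(d) = (7/4)*(-98) = -343/2)
y(-214) - g(u) = -343/2 - 1*(-38) = -343/2 + 38 = -267/2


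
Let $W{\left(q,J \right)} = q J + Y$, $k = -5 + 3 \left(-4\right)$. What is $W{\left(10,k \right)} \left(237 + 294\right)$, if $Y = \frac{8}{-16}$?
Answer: $- \frac{181071}{2} \approx -90536.0$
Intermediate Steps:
$Y = - \frac{1}{2}$ ($Y = 8 \left(- \frac{1}{16}\right) = - \frac{1}{2} \approx -0.5$)
$k = -17$ ($k = -5 - 12 = -17$)
$W{\left(q,J \right)} = - \frac{1}{2} + J q$ ($W{\left(q,J \right)} = q J - \frac{1}{2} = J q - \frac{1}{2} = - \frac{1}{2} + J q$)
$W{\left(10,k \right)} \left(237 + 294\right) = \left(- \frac{1}{2} - 170\right) \left(237 + 294\right) = \left(- \frac{1}{2} - 170\right) 531 = \left(- \frac{341}{2}\right) 531 = - \frac{181071}{2}$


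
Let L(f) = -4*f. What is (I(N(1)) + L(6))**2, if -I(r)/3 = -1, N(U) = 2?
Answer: 441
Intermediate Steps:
I(r) = 3 (I(r) = -3*(-1) = 3)
(I(N(1)) + L(6))**2 = (3 - 4*6)**2 = (3 - 24)**2 = (-21)**2 = 441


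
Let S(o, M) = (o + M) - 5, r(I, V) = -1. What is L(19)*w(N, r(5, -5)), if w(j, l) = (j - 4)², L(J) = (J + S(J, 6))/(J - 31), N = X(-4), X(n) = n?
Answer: -208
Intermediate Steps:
S(o, M) = -5 + M + o (S(o, M) = (M + o) - 5 = -5 + M + o)
N = -4
L(J) = (1 + 2*J)/(-31 + J) (L(J) = (J + (-5 + 6 + J))/(J - 31) = (J + (1 + J))/(-31 + J) = (1 + 2*J)/(-31 + J))
w(j, l) = (-4 + j)²
L(19)*w(N, r(5, -5)) = ((1 + 2*19)/(-31 + 19))*(-4 - 4)² = ((1 + 38)/(-12))*(-8)² = -1/12*39*64 = -13/4*64 = -208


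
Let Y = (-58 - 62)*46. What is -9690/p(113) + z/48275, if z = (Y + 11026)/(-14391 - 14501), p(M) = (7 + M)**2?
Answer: -22525527139/33474271200 ≈ -0.67292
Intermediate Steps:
Y = -5520 (Y = -120*46 = -5520)
z = -2753/14446 (z = (-5520 + 11026)/(-14391 - 14501) = 5506/(-28892) = 5506*(-1/28892) = -2753/14446 ≈ -0.19057)
-9690/p(113) + z/48275 = -9690/(7 + 113)**2 - 2753/14446/48275 = -9690/(120**2) - 2753/14446*1/48275 = -9690/14400 - 2753/697380650 = -9690*1/14400 - 2753/697380650 = -323/480 - 2753/697380650 = -22525527139/33474271200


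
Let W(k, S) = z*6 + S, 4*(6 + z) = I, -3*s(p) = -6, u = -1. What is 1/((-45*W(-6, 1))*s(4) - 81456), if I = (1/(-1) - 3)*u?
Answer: -1/78846 ≈ -1.2683e-5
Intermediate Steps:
s(p) = 2 (s(p) = -⅓*(-6) = 2)
I = 4 (I = (1/(-1) - 3)*(-1) = (-1 - 3)*(-1) = -4*(-1) = 4)
z = -5 (z = -6 + (¼)*4 = -6 + 1 = -5)
W(k, S) = -30 + S (W(k, S) = -5*6 + S = -30 + S)
1/((-45*W(-6, 1))*s(4) - 81456) = 1/(-45*(-30 + 1)*2 - 81456) = 1/(-45*(-29)*2 - 81456) = 1/(1305*2 - 81456) = 1/(2610 - 81456) = 1/(-78846) = -1/78846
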